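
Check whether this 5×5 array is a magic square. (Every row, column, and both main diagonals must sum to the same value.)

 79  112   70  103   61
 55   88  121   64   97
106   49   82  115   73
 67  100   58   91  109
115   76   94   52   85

Row 1: 79 + 112 + 70 + 103 + 61 = 425.
Row 2: 55 + 88 + 121 + 64 + 97 = 425.
Row 3: 106 + 49 + 82 + 115 + 73 = 425.
Row 4: 67 + 100 + 58 + 91 + 109 = 425.
Row 5: 115 + 76 + 94 + 52 + 85 = 422.
Column 1: 79 + 55 + 106 + 67 + 115 = 422.
Column 2: 112 + 88 + 49 + 100 + 76 = 425.
Column 3: 70 + 121 + 82 + 58 + 94 = 425.
Column 4: 103 + 64 + 115 + 91 + 52 = 425.
Column 5: 61 + 97 + 73 + 109 + 85 = 425.
Main diagonal: 79 + 88 + 82 + 91 + 85 = 425.
Anti-diagonal: 61 + 64 + 82 + 100 + 115 = 422.

No — column 2 sums to 425 but anti-diagonal sums to 422.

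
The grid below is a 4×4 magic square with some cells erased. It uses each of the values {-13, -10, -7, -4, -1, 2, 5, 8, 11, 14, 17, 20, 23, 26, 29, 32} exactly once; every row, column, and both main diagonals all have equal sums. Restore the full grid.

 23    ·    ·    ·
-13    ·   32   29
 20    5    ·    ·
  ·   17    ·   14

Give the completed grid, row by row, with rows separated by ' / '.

23 26 -4 -7 / -13 -10 32 29 / 20 5 11 2 / 8 17 -1 14

The 16 entries sum to 152, so each line sums to 152/4 = 38.
Row 2 must total 38; the given cells sum to 48, so (2,2) = -10.
Column 1 needs 38; the known cells sum to 30, so (4,1) = 8.
Column 2 must total 38; the given cells sum to 12, so (1,2) = 26.
From main diagonal, 38 − (23 + (-10) + 14) gives (3,3) = 11.
Anti-diagonal needs 38; the known cells sum to 45, so (1,4) = -7.
Using row 1: 23 + 26 + (-7) + ? → (1,3) = 38 − 42 = -4.
The remaining cell in row 3 is (3,4) = 38 − 36 = 2.
Using row 4: 8 + 17 + 14 + ? → (4,3) = 38 − 39 = -1.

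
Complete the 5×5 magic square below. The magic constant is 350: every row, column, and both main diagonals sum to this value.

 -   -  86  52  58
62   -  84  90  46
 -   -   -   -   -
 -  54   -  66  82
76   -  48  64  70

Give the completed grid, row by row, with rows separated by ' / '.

74 80 86 52 58 / 62 68 84 90 46 / 50 56 72 78 94 / 88 54 60 66 82 / 76 92 48 64 70

Row 2: 62 + 84 + 90 + 46 + ? = 350, so (2,2) = 68.
The remaining cell in row 5 is (5,2) = 350 − 258 = 92.
Using column 4: 52 + 90 + 66 + 64 + ? → (3,4) = 350 − 272 = 78.
Column 5: 58 + 46 + 82 + 70 + ? = 350, so (3,5) = 94.
Anti-diagonal needs 350; the known cells sum to 278, so (3,3) = 72.
The remaining cell in column 3 is (4,3) = 350 − 290 = 60.
Main diagonal: 68 + 72 + 66 + 70 + ? = 350, so (1,1) = 74.
Row 1 needs 350; the known cells sum to 270, so (1,2) = 80.
Row 4 must total 350; the given cells sum to 262, so (4,1) = 88.
Using column 1: 74 + 62 + 88 + 76 + ? → (3,1) = 350 − 300 = 50.
The remaining cell in column 2 is (3,2) = 350 − 294 = 56.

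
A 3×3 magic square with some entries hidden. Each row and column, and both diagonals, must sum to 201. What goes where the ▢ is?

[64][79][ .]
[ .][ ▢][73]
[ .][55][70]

67

From row 1, 201 − (64 + 79) gives (1,3) = 58.
The remaining cell in row 3 is (3,1) = 201 − 125 = 76.
Column 1: 64 + 76 + ? = 201, so (2,1) = 61.
Column 2 needs 201; the known cells sum to 134, so (2,2) = 67.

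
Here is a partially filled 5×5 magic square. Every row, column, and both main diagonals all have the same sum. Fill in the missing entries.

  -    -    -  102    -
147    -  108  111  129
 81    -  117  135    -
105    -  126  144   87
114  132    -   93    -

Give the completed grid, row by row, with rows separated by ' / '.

138 141 84 102 120 / 147 90 108 111 129 / 81 99 117 135 153 / 105 123 126 144 87 / 114 132 150 93 96

Column 4 is already complete: 102 + 111 + 135 + 144 + 93 = 585, so that is the magic constant.
Row 2 must total 585; the given cells sum to 495, so (2,2) = 90.
Row 4 needs 585; the known cells sum to 462, so (4,2) = 123.
Using column 1: 147 + 81 + 105 + 114 + ? → (1,1) = 585 − 447 = 138.
Using main diagonal: 138 + 90 + 117 + 144 + ? → (5,5) = 585 − 489 = 96.
The remaining cell in anti-diagonal is (1,5) = 585 − 465 = 120.
Row 5 must total 585; the given cells sum to 435, so (5,3) = 150.
Column 3 must total 585; the given cells sum to 501, so (1,3) = 84.
The remaining cell in column 5 is (3,5) = 585 − 432 = 153.
Row 1: 138 + 84 + 102 + 120 + ? = 585, so (1,2) = 141.
From row 3, 585 − (81 + 117 + 135 + 153) gives (3,2) = 99.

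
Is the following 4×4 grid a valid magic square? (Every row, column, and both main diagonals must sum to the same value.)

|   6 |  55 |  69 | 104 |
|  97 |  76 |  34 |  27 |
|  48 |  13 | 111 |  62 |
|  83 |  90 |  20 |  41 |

Row 1: 6 + 55 + 69 + 104 = 234.
Row 2: 97 + 76 + 34 + 27 = 234.
Row 3: 48 + 13 + 111 + 62 = 234.
Row 4: 83 + 90 + 20 + 41 = 234.
Column 1: 6 + 97 + 48 + 83 = 234.
Column 2: 55 + 76 + 13 + 90 = 234.
Column 3: 69 + 34 + 111 + 20 = 234.
Column 4: 104 + 27 + 62 + 41 = 234.
Main diagonal: 6 + 76 + 111 + 41 = 234.
Anti-diagonal: 104 + 34 + 13 + 83 = 234.
All lines sum to 234.

Yes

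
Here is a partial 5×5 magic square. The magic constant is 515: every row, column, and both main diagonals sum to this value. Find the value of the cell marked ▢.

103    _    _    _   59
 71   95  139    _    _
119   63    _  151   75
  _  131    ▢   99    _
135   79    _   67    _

55

Row 3: 119 + 63 + 151 + 75 + ? = 515, so (3,3) = 107.
The remaining cell in column 1 is (4,1) = 515 − 428 = 87.
Column 2: 95 + 63 + 131 + 79 + ? = 515, so (1,2) = 147.
The remaining cell in main diagonal is (5,5) = 515 − 404 = 111.
From anti-diagonal, 515 − (59 + 107 + 131 + 135) gives (2,4) = 83.
Row 2 needs 515; the known cells sum to 388, so (2,5) = 127.
Row 5 must total 515; the given cells sum to 392, so (5,3) = 123.
Using column 4: 83 + 151 + 99 + 67 + ? → (1,4) = 515 − 400 = 115.
The remaining cell in column 5 is (4,5) = 515 − 372 = 143.
The remaining cell in row 1 is (1,3) = 515 − 424 = 91.
Row 4: 87 + 131 + 99 + 143 + ? = 515, so (4,3) = 55.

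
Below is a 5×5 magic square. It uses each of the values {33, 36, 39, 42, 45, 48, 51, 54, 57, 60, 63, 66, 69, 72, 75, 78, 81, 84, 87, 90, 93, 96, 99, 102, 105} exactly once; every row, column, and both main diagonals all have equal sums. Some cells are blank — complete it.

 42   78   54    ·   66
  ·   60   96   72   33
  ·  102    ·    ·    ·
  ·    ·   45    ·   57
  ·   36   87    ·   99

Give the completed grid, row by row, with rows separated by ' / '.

The 25 entries sum to 1725, so each line sums to 1725/5 = 345.
Row 1 must total 345; the given cells sum to 240, so (1,4) = 105.
Row 2 must total 345; the given cells sum to 261, so (2,1) = 84.
Column 2: 78 + 60 + 102 + 36 + ? = 345, so (4,2) = 69.
Column 3 must total 345; the given cells sum to 282, so (3,3) = 63.
Using column 5: 66 + 33 + 57 + 99 + ? → (3,5) = 345 − 255 = 90.
Using main diagonal: 42 + 60 + 63 + 99 + ? → (4,4) = 345 − 264 = 81.
The remaining cell in anti-diagonal is (5,1) = 345 − 270 = 75.
Row 4 must total 345; the given cells sum to 252, so (4,1) = 93.
Row 5: 75 + 36 + 87 + 99 + ? = 345, so (5,4) = 48.
Column 1 needs 345; the known cells sum to 294, so (3,1) = 51.
Column 4 needs 345; the known cells sum to 306, so (3,4) = 39.

42 78 54 105 66 / 84 60 96 72 33 / 51 102 63 39 90 / 93 69 45 81 57 / 75 36 87 48 99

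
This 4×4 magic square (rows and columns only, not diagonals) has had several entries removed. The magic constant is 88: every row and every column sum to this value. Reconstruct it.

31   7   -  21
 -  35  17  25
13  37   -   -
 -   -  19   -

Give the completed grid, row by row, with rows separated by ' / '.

31 7 29 21 / 11 35 17 25 / 13 37 23 15 / 33 9 19 27

The remaining cell in row 1 is (1,3) = 88 − 59 = 29.
Row 2 must total 88; the given cells sum to 77, so (2,1) = 11.
Column 1 needs 88; the known cells sum to 55, so (4,1) = 33.
The remaining cell in column 2 is (4,2) = 88 − 79 = 9.
Using column 3: 29 + 17 + 19 + ? → (3,3) = 88 − 65 = 23.
From row 3, 88 − (13 + 37 + 23) gives (3,4) = 15.
Row 4 must total 88; the given cells sum to 61, so (4,4) = 27.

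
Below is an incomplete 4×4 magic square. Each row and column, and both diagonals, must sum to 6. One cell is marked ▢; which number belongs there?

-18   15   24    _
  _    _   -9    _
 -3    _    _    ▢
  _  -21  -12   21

-6

The remaining cell in row 1 is (1,4) = 6 − 21 = -15.
Row 4: -21 + (-12) + 21 + ? = 6, so (4,1) = 18.
From column 1, 6 − (-18 + (-3) + 18) gives (2,1) = 9.
Column 3 needs 6; the known cells sum to 3, so (3,3) = 3.
Main diagonal needs 6; the known cells sum to 6, so (2,2) = 0.
From anti-diagonal, 6 − (-15 + (-9) + 18) gives (3,2) = 12.
Row 2 must total 6; the given cells sum to 0, so (2,4) = 6.
From row 3, 6 − (-3 + 12 + 3) gives (3,4) = -6.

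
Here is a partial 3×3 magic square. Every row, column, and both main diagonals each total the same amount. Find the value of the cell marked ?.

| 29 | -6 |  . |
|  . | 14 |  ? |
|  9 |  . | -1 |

Main diagonal is complete and sums to 42; that is the magic constant.
Row 1 needs 42; the known cells sum to 23, so (1,3) = 19.
Row 3 needs 42; the known cells sum to 8, so (3,2) = 34.
Column 1 must total 42; the given cells sum to 38, so (2,1) = 4.
Column 3 needs 42; the known cells sum to 18, so (2,3) = 24.

24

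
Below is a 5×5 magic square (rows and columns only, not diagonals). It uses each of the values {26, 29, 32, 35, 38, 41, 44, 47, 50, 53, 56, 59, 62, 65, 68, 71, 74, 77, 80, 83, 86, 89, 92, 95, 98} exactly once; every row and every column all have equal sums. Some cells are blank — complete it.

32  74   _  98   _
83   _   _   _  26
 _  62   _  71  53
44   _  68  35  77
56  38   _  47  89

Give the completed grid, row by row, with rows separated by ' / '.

The 25 entries sum to 1550, so each line sums to 1550/5 = 310.
Row 4 must total 310; the given cells sum to 224, so (4,2) = 86.
Using row 5: 56 + 38 + 47 + 89 + ? → (5,3) = 310 − 230 = 80.
From column 1, 310 − (32 + 83 + 44 + 56) gives (3,1) = 95.
Column 2 needs 310; the known cells sum to 260, so (2,2) = 50.
Column 4 needs 310; the known cells sum to 251, so (2,4) = 59.
The remaining cell in column 5 is (1,5) = 310 − 245 = 65.
From row 1, 310 − (32 + 74 + 98 + 65) gives (1,3) = 41.
Row 2: 83 + 50 + 59 + 26 + ? = 310, so (2,3) = 92.
The remaining cell in row 3 is (3,3) = 310 − 281 = 29.

32 74 41 98 65 / 83 50 92 59 26 / 95 62 29 71 53 / 44 86 68 35 77 / 56 38 80 47 89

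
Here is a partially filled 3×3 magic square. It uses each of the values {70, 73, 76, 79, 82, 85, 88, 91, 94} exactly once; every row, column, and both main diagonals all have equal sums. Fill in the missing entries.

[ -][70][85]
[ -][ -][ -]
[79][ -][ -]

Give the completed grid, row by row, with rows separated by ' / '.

91 70 85 / 76 82 88 / 79 94 73

The 9 entries sum to 738, so each line sums to 738/3 = 246.
Row 1 needs 246; the known cells sum to 155, so (1,1) = 91.
Column 1: 91 + 79 + ? = 246, so (2,1) = 76.
From anti-diagonal, 246 − (85 + 79) gives (2,2) = 82.
Row 2: 76 + 82 + ? = 246, so (2,3) = 88.
The remaining cell in column 2 is (3,2) = 246 − 152 = 94.
The remaining cell in column 3 is (3,3) = 246 − 173 = 73.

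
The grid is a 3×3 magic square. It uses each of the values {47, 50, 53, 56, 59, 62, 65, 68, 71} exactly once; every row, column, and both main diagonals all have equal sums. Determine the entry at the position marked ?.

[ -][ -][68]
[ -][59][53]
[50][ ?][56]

The 9 entries sum to 531, so each line sums to 531/3 = 177.
Row 2: 59 + 53 + ? = 177, so (2,1) = 65.
Row 3: 50 + 56 + ? = 177, so (3,2) = 71.

71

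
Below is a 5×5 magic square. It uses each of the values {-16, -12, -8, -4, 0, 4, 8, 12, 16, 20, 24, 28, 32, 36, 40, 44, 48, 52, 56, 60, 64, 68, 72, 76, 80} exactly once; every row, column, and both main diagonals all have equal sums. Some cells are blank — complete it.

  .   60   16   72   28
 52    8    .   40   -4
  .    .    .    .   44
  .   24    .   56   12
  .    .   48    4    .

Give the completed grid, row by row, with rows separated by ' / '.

The 25 entries sum to 800, so each line sums to 800/5 = 160.
The remaining cell in row 1 is (1,1) = 160 − 176 = -16.
The remaining cell in row 2 is (2,3) = 160 − 96 = 64.
Column 4: 72 + 40 + 56 + 4 + ? = 160, so (3,4) = -12.
Column 5 needs 160; the known cells sum to 80, so (5,5) = 80.
Using main diagonal: -16 + 8 + 56 + 80 + ? → (3,3) = 160 − 128 = 32.
Anti-diagonal must total 160; the given cells sum to 124, so (5,1) = 36.
From row 5, 160 − (36 + 48 + 4 + 80) gives (5,2) = -8.
Column 2 needs 160; the known cells sum to 84, so (3,2) = 76.
From column 3, 160 − (16 + 64 + 32 + 48) gives (4,3) = 0.
Row 3: 76 + 32 + (-12) + 44 + ? = 160, so (3,1) = 20.
Row 4: 24 + 0 + 56 + 12 + ? = 160, so (4,1) = 68.

-16 60 16 72 28 / 52 8 64 40 -4 / 20 76 32 -12 44 / 68 24 0 56 12 / 36 -8 48 4 80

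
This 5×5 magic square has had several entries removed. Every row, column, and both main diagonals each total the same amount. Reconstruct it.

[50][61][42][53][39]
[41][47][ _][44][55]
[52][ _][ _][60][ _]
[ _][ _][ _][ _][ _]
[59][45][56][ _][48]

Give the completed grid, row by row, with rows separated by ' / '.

50 61 42 53 39 / 41 47 58 44 55 / 52 38 49 60 46 / 43 54 40 51 57 / 59 45 56 37 48

Row 1 is already complete: 50 + 61 + 42 + 53 + 39 = 245, so that is the magic constant.
The remaining cell in row 2 is (2,3) = 245 − 187 = 58.
Using row 5: 59 + 45 + 56 + 48 + ? → (5,4) = 245 − 208 = 37.
Column 1 must total 245; the given cells sum to 202, so (4,1) = 43.
Using column 4: 53 + 44 + 60 + 37 + ? → (4,4) = 245 − 194 = 51.
From main diagonal, 245 − (50 + 47 + 51 + 48) gives (3,3) = 49.
The remaining cell in anti-diagonal is (4,2) = 245 − 191 = 54.
From column 2, 245 − (61 + 47 + 54 + 45) gives (3,2) = 38.
Column 3: 42 + 58 + 49 + 56 + ? = 245, so (4,3) = 40.
Row 3 must total 245; the given cells sum to 199, so (3,5) = 46.
Row 4 needs 245; the known cells sum to 188, so (4,5) = 57.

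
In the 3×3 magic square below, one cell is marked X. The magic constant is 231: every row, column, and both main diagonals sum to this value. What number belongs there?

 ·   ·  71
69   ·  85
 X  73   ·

83

From row 2, 231 − (69 + 85) gives (2,2) = 77.
Column 2 needs 231; the known cells sum to 150, so (1,2) = 81.
Column 3 needs 231; the known cells sum to 156, so (3,3) = 75.
From main diagonal, 231 − (77 + 75) gives (1,1) = 79.
Anti-diagonal needs 231; the known cells sum to 148, so (3,1) = 83.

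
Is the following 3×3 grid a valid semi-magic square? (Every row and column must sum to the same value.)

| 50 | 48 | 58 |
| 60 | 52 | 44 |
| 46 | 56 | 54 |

Yes

Row 1: 50 + 48 + 58 = 156.
Row 2: 60 + 52 + 44 = 156.
Row 3: 46 + 56 + 54 = 156.
Column 1: 50 + 60 + 46 = 156.
Column 2: 48 + 52 + 56 = 156.
Column 3: 58 + 44 + 54 = 156.
All lines sum to 156.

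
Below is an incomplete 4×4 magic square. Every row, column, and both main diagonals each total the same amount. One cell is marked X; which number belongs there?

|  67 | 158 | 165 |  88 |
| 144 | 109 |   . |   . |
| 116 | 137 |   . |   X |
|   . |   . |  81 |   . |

95

Row 1 is complete and sums to 478; that is the magic constant.
Column 1 needs 478; the known cells sum to 327, so (4,1) = 151.
The remaining cell in column 2 is (4,2) = 478 − 404 = 74.
From anti-diagonal, 478 − (88 + 137 + 151) gives (2,3) = 102.
Row 2 needs 478; the known cells sum to 355, so (2,4) = 123.
The remaining cell in row 4 is (4,4) = 478 − 306 = 172.
Using column 3: 165 + 102 + 81 + ? → (3,3) = 478 − 348 = 130.
The remaining cell in column 4 is (3,4) = 478 − 383 = 95.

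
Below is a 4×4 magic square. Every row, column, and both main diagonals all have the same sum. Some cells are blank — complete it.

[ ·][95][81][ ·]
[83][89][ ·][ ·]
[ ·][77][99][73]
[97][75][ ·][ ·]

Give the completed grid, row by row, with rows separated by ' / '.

69 95 81 91 / 83 89 71 93 / 87 77 99 73 / 97 75 85 79

Column 2 is already complete: 95 + 89 + 77 + 75 = 336, so that is the magic constant.
From row 3, 336 − (77 + 99 + 73) gives (3,1) = 87.
Column 1 must total 336; the given cells sum to 267, so (1,1) = 69.
Main diagonal: 69 + 89 + 99 + ? = 336, so (4,4) = 79.
Row 1: 69 + 95 + 81 + ? = 336, so (1,4) = 91.
Using row 4: 97 + 75 + 79 + ? → (4,3) = 336 − 251 = 85.
Using column 3: 81 + 99 + 85 + ? → (2,3) = 336 − 265 = 71.
Column 4 needs 336; the known cells sum to 243, so (2,4) = 93.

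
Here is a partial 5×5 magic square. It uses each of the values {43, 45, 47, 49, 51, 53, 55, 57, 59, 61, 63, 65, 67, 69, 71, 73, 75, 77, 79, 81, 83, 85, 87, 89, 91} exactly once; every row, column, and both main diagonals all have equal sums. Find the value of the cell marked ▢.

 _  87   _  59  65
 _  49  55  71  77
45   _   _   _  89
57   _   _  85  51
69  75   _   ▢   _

47

The 25 entries sum to 1675, so each line sums to 1675/5 = 335.
The remaining cell in row 2 is (2,1) = 335 − 252 = 83.
Using column 1: 83 + 45 + 57 + 69 + ? → (1,1) = 335 − 254 = 81.
The remaining cell in column 5 is (5,5) = 335 − 282 = 53.
Main diagonal needs 335; the known cells sum to 268, so (3,3) = 67.
The remaining cell in anti-diagonal is (4,2) = 335 − 272 = 63.
Row 1: 81 + 87 + 59 + 65 + ? = 335, so (1,3) = 43.
The remaining cell in row 4 is (4,3) = 335 − 256 = 79.
Using column 2: 87 + 49 + 63 + 75 + ? → (3,2) = 335 − 274 = 61.
Using column 3: 43 + 55 + 67 + 79 + ? → (5,3) = 335 − 244 = 91.
Row 3: 45 + 61 + 67 + 89 + ? = 335, so (3,4) = 73.
Row 5: 69 + 75 + 91 + 53 + ? = 335, so (5,4) = 47.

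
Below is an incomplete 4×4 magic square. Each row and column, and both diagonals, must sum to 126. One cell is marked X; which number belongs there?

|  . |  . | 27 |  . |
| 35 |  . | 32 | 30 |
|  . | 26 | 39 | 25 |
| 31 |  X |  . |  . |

Row 2: 35 + 32 + 30 + ? = 126, so (2,2) = 29.
Row 3 must total 126; the given cells sum to 90, so (3,1) = 36.
Using column 1: 35 + 36 + 31 + ? → (1,1) = 126 − 102 = 24.
Column 3: 27 + 32 + 39 + ? = 126, so (4,3) = 28.
Main diagonal must total 126; the given cells sum to 92, so (4,4) = 34.
Anti-diagonal: 32 + 26 + 31 + ? = 126, so (1,4) = 37.
The remaining cell in row 1 is (1,2) = 126 − 88 = 38.
Row 4: 31 + 28 + 34 + ? = 126, so (4,2) = 33.

33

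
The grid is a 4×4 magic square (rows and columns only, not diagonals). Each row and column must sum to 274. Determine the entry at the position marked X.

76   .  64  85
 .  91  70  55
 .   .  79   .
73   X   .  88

The remaining cell in row 1 is (1,2) = 274 − 225 = 49.
The remaining cell in row 2 is (2,1) = 274 − 216 = 58.
Column 1 must total 274; the given cells sum to 207, so (3,1) = 67.
Column 3: 64 + 70 + 79 + ? = 274, so (4,3) = 61.
From column 4, 274 − (85 + 55 + 88) gives (3,4) = 46.
Row 3: 67 + 79 + 46 + ? = 274, so (3,2) = 82.
Row 4 must total 274; the given cells sum to 222, so (4,2) = 52.

52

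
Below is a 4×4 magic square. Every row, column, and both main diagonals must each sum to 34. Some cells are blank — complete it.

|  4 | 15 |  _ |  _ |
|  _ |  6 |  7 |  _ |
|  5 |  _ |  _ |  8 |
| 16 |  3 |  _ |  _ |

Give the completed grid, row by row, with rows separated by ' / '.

Using column 1: 4 + 5 + 16 + ? → (2,1) = 34 − 25 = 9.
Column 2 must total 34; the given cells sum to 24, so (3,2) = 10.
Anti-diagonal: 7 + 10 + 16 + ? = 34, so (1,4) = 1.
Row 1 needs 34; the known cells sum to 20, so (1,3) = 14.
Row 2 must total 34; the given cells sum to 22, so (2,4) = 12.
Using row 3: 5 + 10 + 8 + ? → (3,3) = 34 − 23 = 11.
Column 3: 14 + 7 + 11 + ? = 34, so (4,3) = 2.
Column 4 needs 34; the known cells sum to 21, so (4,4) = 13.

4 15 14 1 / 9 6 7 12 / 5 10 11 8 / 16 3 2 13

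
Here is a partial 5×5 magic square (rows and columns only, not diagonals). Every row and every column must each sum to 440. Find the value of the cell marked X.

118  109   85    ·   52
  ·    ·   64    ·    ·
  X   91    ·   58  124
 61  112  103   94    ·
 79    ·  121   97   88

100

Row 1 must total 440; the given cells sum to 364, so (1,4) = 76.
The remaining cell in row 4 is (4,5) = 440 − 370 = 70.
Using row 5: 79 + 121 + 97 + 88 + ? → (5,2) = 440 − 385 = 55.
Using column 2: 109 + 91 + 112 + 55 + ? → (2,2) = 440 − 367 = 73.
From column 3, 440 − (85 + 64 + 103 + 121) gives (3,3) = 67.
Column 4: 76 + 58 + 94 + 97 + ? = 440, so (2,4) = 115.
Column 5 needs 440; the known cells sum to 334, so (2,5) = 106.
The remaining cell in row 2 is (2,1) = 440 − 358 = 82.
Using row 3: 91 + 67 + 58 + 124 + ? → (3,1) = 440 − 340 = 100.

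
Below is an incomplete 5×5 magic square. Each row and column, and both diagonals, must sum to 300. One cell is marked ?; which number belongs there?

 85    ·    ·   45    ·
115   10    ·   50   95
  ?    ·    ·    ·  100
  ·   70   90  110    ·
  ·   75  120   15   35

Using row 2: 115 + 10 + 50 + 95 + ? → (2,3) = 300 − 270 = 30.
Using row 5: 75 + 120 + 15 + 35 + ? → (5,1) = 300 − 245 = 55.
Column 4: 45 + 50 + 110 + 15 + ? = 300, so (3,4) = 80.
From main diagonal, 300 − (85 + 10 + 110 + 35) gives (3,3) = 60.
From anti-diagonal, 300 − (50 + 60 + 70 + 55) gives (1,5) = 65.
Column 3: 30 + 60 + 90 + 120 + ? = 300, so (1,3) = 0.
Column 5 must total 300; the given cells sum to 295, so (4,5) = 5.
Row 1 needs 300; the known cells sum to 195, so (1,2) = 105.
Row 4 needs 300; the known cells sum to 275, so (4,1) = 25.
The remaining cell in column 1 is (3,1) = 300 − 280 = 20.

20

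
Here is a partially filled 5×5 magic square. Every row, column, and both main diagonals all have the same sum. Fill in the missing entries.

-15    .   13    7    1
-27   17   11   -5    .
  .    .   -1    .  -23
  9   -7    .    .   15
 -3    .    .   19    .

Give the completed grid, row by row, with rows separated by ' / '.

-15 -21 13 7 1 / -27 17 11 -5 -11 / 21 5 -1 -17 -23 / 9 -7 -13 -19 15 / -3 -9 -25 19 3

Anti-diagonal is already complete: 1 + -5 + -1 + -7 + -3 = -15, so that is the magic constant.
Row 1 must total -15; the given cells sum to 6, so (1,2) = -21.
Row 2: -27 + 17 + 11 + (-5) + ? = -15, so (2,5) = -11.
Column 1 needs -15; the known cells sum to -36, so (3,1) = 21.
Using column 5: 1 + (-11) + (-23) + 15 + ? → (5,5) = -15 − (-18) = 3.
Main diagonal must total -15; the given cells sum to 4, so (4,4) = -19.
From row 4, -15 − (9 + (-7) + (-19) + 15) gives (4,3) = -13.
Column 3: 13 + 11 + (-1) + (-13) + ? = -15, so (5,3) = -25.
Using column 4: 7 + (-5) + (-19) + 19 + ? → (3,4) = -15 − 2 = -17.
From row 3, -15 − (21 + (-1) + (-17) + (-23)) gives (3,2) = 5.
Row 5: -3 + (-25) + 19 + 3 + ? = -15, so (5,2) = -9.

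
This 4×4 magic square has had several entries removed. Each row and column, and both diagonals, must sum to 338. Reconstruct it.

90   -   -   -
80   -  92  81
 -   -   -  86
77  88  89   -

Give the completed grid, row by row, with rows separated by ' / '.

90 83 78 87 / 80 85 92 81 / 91 82 79 86 / 77 88 89 84

Using row 2: 80 + 92 + 81 + ? → (2,2) = 338 − 253 = 85.
Row 4: 77 + 88 + 89 + ? = 338, so (4,4) = 84.
Column 1 must total 338; the given cells sum to 247, so (3,1) = 91.
Column 4: 81 + 86 + 84 + ? = 338, so (1,4) = 87.
From main diagonal, 338 − (90 + 85 + 84) gives (3,3) = 79.
From anti-diagonal, 338 − (87 + 92 + 77) gives (3,2) = 82.
Column 2 needs 338; the known cells sum to 255, so (1,2) = 83.
Column 3 must total 338; the given cells sum to 260, so (1,3) = 78.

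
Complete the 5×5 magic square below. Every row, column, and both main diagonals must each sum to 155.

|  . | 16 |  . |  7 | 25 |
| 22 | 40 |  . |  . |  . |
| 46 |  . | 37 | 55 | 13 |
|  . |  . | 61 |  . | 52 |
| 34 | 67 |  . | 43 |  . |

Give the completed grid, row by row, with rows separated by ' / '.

The remaining cell in row 3 is (3,2) = 155 − 151 = 4.
The remaining cell in column 2 is (4,2) = 155 − 127 = 28.
Anti-diagonal: 25 + 37 + 28 + 34 + ? = 155, so (2,4) = 31.
From column 4, 155 − (7 + 31 + 55 + 43) gives (4,4) = 19.
The remaining cell in row 4 is (4,1) = 155 − 160 = -5.
Column 1 must total 155; the given cells sum to 97, so (1,1) = 58.
The remaining cell in main diagonal is (5,5) = 155 − 154 = 1.
The remaining cell in row 1 is (1,3) = 155 − 106 = 49.
Row 5 must total 155; the given cells sum to 145, so (5,3) = 10.
From column 3, 155 − (49 + 37 + 61 + 10) gives (2,3) = -2.
Using column 5: 25 + 13 + 52 + 1 + ? → (2,5) = 155 − 91 = 64.

58 16 49 7 25 / 22 40 -2 31 64 / 46 4 37 55 13 / -5 28 61 19 52 / 34 67 10 43 1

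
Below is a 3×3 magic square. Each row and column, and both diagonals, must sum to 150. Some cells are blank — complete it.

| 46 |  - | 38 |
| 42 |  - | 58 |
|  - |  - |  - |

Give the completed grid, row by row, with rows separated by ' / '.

46 66 38 / 42 50 58 / 62 34 54

Row 1: 46 + 38 + ? = 150, so (1,2) = 66.
Row 2 needs 150; the known cells sum to 100, so (2,2) = 50.
Column 1: 46 + 42 + ? = 150, so (3,1) = 62.
Column 2 needs 150; the known cells sum to 116, so (3,2) = 34.
Using column 3: 38 + 58 + ? → (3,3) = 150 − 96 = 54.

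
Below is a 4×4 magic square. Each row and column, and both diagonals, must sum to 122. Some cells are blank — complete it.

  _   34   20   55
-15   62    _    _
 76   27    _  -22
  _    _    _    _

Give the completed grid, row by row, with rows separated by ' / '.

Using row 1: 34 + 20 + 55 + ? → (1,1) = 122 − 109 = 13.
The remaining cell in row 3 is (3,3) = 122 − 81 = 41.
Column 1 needs 122; the known cells sum to 74, so (4,1) = 48.
Column 2: 34 + 62 + 27 + ? = 122, so (4,2) = -1.
Main diagonal must total 122; the given cells sum to 116, so (4,4) = 6.
From anti-diagonal, 122 − (55 + 27 + 48) gives (2,3) = -8.
The remaining cell in row 2 is (2,4) = 122 − 39 = 83.
Row 4 needs 122; the known cells sum to 53, so (4,3) = 69.

13 34 20 55 / -15 62 -8 83 / 76 27 41 -22 / 48 -1 69 6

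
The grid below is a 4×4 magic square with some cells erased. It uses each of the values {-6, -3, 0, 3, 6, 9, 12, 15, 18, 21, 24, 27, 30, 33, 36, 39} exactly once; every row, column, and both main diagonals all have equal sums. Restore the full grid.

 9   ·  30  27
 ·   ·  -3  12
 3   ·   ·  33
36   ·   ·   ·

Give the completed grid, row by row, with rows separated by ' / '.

The 16 entries sum to 264, so each line sums to 264/4 = 66.
Row 1: 9 + 30 + 27 + ? = 66, so (1,2) = 0.
Column 1 must total 66; the given cells sum to 48, so (2,1) = 18.
Column 4 needs 66; the known cells sum to 72, so (4,4) = -6.
Anti-diagonal needs 66; the known cells sum to 60, so (3,2) = 6.
Using row 2: 18 + (-3) + 12 + ? → (2,2) = 66 − 27 = 39.
Row 3 needs 66; the known cells sum to 42, so (3,3) = 24.
Column 2: 0 + 39 + 6 + ? = 66, so (4,2) = 21.
Column 3 must total 66; the given cells sum to 51, so (4,3) = 15.

9 0 30 27 / 18 39 -3 12 / 3 6 24 33 / 36 21 15 -6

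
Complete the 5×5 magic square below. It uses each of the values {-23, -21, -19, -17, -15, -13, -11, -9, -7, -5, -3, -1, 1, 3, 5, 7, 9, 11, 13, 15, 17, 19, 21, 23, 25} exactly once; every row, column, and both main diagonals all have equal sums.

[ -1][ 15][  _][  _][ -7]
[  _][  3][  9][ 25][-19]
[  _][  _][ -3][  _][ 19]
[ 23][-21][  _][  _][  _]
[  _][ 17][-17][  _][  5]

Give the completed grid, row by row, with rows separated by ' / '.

-1 15 21 -23 -7 / -13 3 9 25 -19 / -15 -9 -3 13 19 / 23 -21 -5 1 7 / 11 17 -17 -11 5

The 25 entries sum to 25, so each line sums to 25/5 = 5.
Row 2 must total 5; the given cells sum to 18, so (2,1) = -13.
From column 2, 5 − (15 + 3 + (-21) + 17) gives (3,2) = -9.
Column 5 must total 5; the given cells sum to -2, so (4,5) = 7.
Using main diagonal: -1 + 3 + (-3) + 5 + ? → (4,4) = 5 − 4 = 1.
Anti-diagonal must total 5; the given cells sum to -6, so (5,1) = 11.
From row 4, 5 − (23 + (-21) + 1 + 7) gives (4,3) = -5.
Row 5 needs 5; the known cells sum to 16, so (5,4) = -11.
Column 1 must total 5; the given cells sum to 20, so (3,1) = -15.
From column 3, 5 − (9 + (-3) + (-5) + (-17)) gives (1,3) = 21.
Row 1 must total 5; the given cells sum to 28, so (1,4) = -23.
Row 3 must total 5; the given cells sum to -8, so (3,4) = 13.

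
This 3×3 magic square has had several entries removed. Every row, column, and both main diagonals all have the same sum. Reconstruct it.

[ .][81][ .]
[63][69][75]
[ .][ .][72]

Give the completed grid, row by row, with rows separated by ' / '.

Row 2 is already complete: 63 + 69 + 75 = 207, so that is the magic constant.
Column 2 must total 207; the given cells sum to 150, so (3,2) = 57.
Using column 3: 75 + 72 + ? → (1,3) = 207 − 147 = 60.
The remaining cell in main diagonal is (1,1) = 207 − 141 = 66.
From anti-diagonal, 207 − (60 + 69) gives (3,1) = 78.

66 81 60 / 63 69 75 / 78 57 72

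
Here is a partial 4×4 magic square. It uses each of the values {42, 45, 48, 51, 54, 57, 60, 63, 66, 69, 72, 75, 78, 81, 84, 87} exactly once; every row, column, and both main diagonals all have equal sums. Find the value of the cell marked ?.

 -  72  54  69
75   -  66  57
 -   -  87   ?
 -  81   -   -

84

The 16 entries sum to 1032, so each line sums to 1032/4 = 258.
The remaining cell in row 1 is (1,1) = 258 − 195 = 63.
The remaining cell in row 2 is (2,2) = 258 − 198 = 60.
Column 2 must total 258; the given cells sum to 213, so (3,2) = 45.
Using column 3: 54 + 66 + 87 + ? → (4,3) = 258 − 207 = 51.
Main diagonal needs 258; the known cells sum to 210, so (4,4) = 48.
The remaining cell in anti-diagonal is (4,1) = 258 − 180 = 78.
Column 1 must total 258; the given cells sum to 216, so (3,1) = 42.
Column 4 must total 258; the given cells sum to 174, so (3,4) = 84.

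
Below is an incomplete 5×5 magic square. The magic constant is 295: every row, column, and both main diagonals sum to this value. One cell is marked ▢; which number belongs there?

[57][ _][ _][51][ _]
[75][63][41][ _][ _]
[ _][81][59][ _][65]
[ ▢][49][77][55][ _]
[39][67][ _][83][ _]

71

Column 2: 63 + 81 + 49 + 67 + ? = 295, so (1,2) = 35.
Main diagonal must total 295; the given cells sum to 234, so (5,5) = 61.
Using row 5: 39 + 67 + 83 + 61 + ? → (5,3) = 295 − 250 = 45.
Column 3 needs 295; the known cells sum to 222, so (1,3) = 73.
Row 1 must total 295; the given cells sum to 216, so (1,5) = 79.
From anti-diagonal, 295 − (79 + 59 + 49 + 39) gives (2,4) = 69.
Using row 2: 75 + 63 + 41 + 69 + ? → (2,5) = 295 − 248 = 47.
The remaining cell in column 4 is (3,4) = 295 − 258 = 37.
Column 5 needs 295; the known cells sum to 252, so (4,5) = 43.
Row 3: 81 + 59 + 37 + 65 + ? = 295, so (3,1) = 53.
Row 4 needs 295; the known cells sum to 224, so (4,1) = 71.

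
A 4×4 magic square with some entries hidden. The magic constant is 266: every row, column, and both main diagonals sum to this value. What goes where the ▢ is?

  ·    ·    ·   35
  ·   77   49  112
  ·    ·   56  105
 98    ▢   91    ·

From row 2, 266 − (77 + 49 + 112) gives (2,1) = 28.
Column 3: 49 + 56 + 91 + ? = 266, so (1,3) = 70.
Using column 4: 35 + 112 + 105 + ? → (4,4) = 266 − 252 = 14.
The remaining cell in main diagonal is (1,1) = 266 − 147 = 119.
Anti-diagonal needs 266; the known cells sum to 182, so (3,2) = 84.
The remaining cell in row 1 is (1,2) = 266 − 224 = 42.
Row 3 needs 266; the known cells sum to 245, so (3,1) = 21.
Using row 4: 98 + 91 + 14 + ? → (4,2) = 266 − 203 = 63.

63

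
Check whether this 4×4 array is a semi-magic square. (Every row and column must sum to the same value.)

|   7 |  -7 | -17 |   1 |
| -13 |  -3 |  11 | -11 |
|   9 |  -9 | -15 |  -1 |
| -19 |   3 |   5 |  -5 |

Row 1: 7 + (-7) + (-17) + 1 = -16.
Row 2: -13 + (-3) + 11 + (-11) = -16.
Row 3: 9 + (-9) + (-15) + (-1) = -16.
Row 4: -19 + 3 + 5 + (-5) = -16.
Column 1: 7 + (-13) + 9 + (-19) = -16.
Column 2: -7 + (-3) + (-9) + 3 = -16.
Column 3: -17 + 11 + (-15) + 5 = -16.
Column 4: 1 + (-11) + (-1) + (-5) = -16.
All lines sum to -16.

Yes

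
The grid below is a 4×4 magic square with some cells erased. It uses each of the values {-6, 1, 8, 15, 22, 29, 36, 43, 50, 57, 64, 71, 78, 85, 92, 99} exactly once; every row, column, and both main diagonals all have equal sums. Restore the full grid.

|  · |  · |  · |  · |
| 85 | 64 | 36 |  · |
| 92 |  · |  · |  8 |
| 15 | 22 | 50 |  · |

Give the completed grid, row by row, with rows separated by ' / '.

-6 43 71 78 / 85 64 36 1 / 92 57 29 8 / 15 22 50 99

The 16 entries sum to 744, so each line sums to 744/4 = 186.
The remaining cell in row 2 is (2,4) = 186 − 185 = 1.
The remaining cell in row 4 is (4,4) = 186 − 87 = 99.
Using column 1: 85 + 92 + 15 + ? → (1,1) = 186 − 192 = -6.
The remaining cell in column 4 is (1,4) = 186 − 108 = 78.
Main diagonal must total 186; the given cells sum to 157, so (3,3) = 29.
Using anti-diagonal: 78 + 36 + 15 + ? → (3,2) = 186 − 129 = 57.
The remaining cell in column 2 is (1,2) = 186 − 143 = 43.
Using column 3: 36 + 29 + 50 + ? → (1,3) = 186 − 115 = 71.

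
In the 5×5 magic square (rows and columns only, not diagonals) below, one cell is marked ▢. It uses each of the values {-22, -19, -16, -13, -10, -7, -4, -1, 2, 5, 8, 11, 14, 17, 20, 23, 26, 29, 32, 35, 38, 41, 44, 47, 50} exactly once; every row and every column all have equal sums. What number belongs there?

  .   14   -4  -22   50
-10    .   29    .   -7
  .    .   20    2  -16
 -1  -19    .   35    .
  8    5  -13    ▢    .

44

The 25 entries sum to 350, so each line sums to 350/5 = 70.
The remaining cell in row 1 is (1,1) = 70 − 38 = 32.
Using column 1: 32 + (-10) + (-1) + 8 + ? → (3,1) = 70 − 29 = 41.
Column 3 must total 70; the given cells sum to 32, so (4,3) = 38.
The remaining cell in row 3 is (3,2) = 70 − 47 = 23.
The remaining cell in row 4 is (4,5) = 70 − 53 = 17.
From column 2, 70 − (14 + 23 + (-19) + 5) gives (2,2) = 47.
From column 5, 70 − (50 + (-7) + (-16) + 17) gives (5,5) = 26.
Row 2 needs 70; the known cells sum to 59, so (2,4) = 11.
Using row 5: 8 + 5 + (-13) + 26 + ? → (5,4) = 70 − 26 = 44.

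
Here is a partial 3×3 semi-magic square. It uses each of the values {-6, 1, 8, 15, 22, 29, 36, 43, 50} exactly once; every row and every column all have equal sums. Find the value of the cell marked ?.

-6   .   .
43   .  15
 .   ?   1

The 9 entries sum to 198, so each line sums to 198/3 = 66.
The remaining cell in row 2 is (2,2) = 66 − 58 = 8.
Column 1 must total 66; the given cells sum to 37, so (3,1) = 29.
The remaining cell in column 3 is (1,3) = 66 − 16 = 50.
Using row 1: -6 + 50 + ? → (1,2) = 66 − 44 = 22.
From row 3, 66 − (29 + 1) gives (3,2) = 36.

36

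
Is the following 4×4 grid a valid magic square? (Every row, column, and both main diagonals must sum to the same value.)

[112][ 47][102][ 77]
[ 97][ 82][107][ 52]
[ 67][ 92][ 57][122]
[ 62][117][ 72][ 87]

Yes

Row 1: 112 + 47 + 102 + 77 = 338.
Row 2: 97 + 82 + 107 + 52 = 338.
Row 3: 67 + 92 + 57 + 122 = 338.
Row 4: 62 + 117 + 72 + 87 = 338.
Column 1: 112 + 97 + 67 + 62 = 338.
Column 2: 47 + 82 + 92 + 117 = 338.
Column 3: 102 + 107 + 57 + 72 = 338.
Column 4: 77 + 52 + 122 + 87 = 338.
Main diagonal: 112 + 82 + 57 + 87 = 338.
Anti-diagonal: 77 + 107 + 92 + 62 = 338.
All lines sum to 338.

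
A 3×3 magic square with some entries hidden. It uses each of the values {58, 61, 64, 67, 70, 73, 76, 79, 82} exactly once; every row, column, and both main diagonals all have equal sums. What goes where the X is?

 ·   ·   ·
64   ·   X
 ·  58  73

The 9 entries sum to 630, so each line sums to 630/3 = 210.
Row 3 must total 210; the given cells sum to 131, so (3,1) = 79.
Column 1 needs 210; the known cells sum to 143, so (1,1) = 67.
The remaining cell in main diagonal is (2,2) = 210 − 140 = 70.
Anti-diagonal needs 210; the known cells sum to 149, so (1,3) = 61.
Row 1 needs 210; the known cells sum to 128, so (1,2) = 82.
Row 2 must total 210; the given cells sum to 134, so (2,3) = 76.

76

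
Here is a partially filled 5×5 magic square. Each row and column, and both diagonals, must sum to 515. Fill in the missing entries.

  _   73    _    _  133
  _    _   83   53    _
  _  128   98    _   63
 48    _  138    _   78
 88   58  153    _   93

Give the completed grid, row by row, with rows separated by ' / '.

From row 5, 515 − (88 + 58 + 153 + 93) gives (5,4) = 123.
From column 3, 515 − (83 + 98 + 138 + 153) gives (1,3) = 43.
Column 5 must total 515; the given cells sum to 367, so (2,5) = 148.
Anti-diagonal needs 515; the known cells sum to 372, so (4,2) = 143.
Using row 4: 48 + 143 + 138 + 78 + ? → (4,4) = 515 − 407 = 108.
The remaining cell in column 2 is (2,2) = 515 − 402 = 113.
Main diagonal: 113 + 98 + 108 + 93 + ? = 515, so (1,1) = 103.
Row 1 needs 515; the known cells sum to 352, so (1,4) = 163.
From row 2, 515 − (113 + 83 + 53 + 148) gives (2,1) = 118.
Column 1: 103 + 118 + 48 + 88 + ? = 515, so (3,1) = 158.
Column 4 needs 515; the known cells sum to 447, so (3,4) = 68.

103 73 43 163 133 / 118 113 83 53 148 / 158 128 98 68 63 / 48 143 138 108 78 / 88 58 153 123 93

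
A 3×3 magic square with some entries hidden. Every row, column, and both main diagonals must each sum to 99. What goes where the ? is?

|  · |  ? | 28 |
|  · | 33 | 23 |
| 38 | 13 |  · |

The remaining cell in row 2 is (2,1) = 99 − 56 = 43.
Using row 3: 38 + 13 + ? → (3,3) = 99 − 51 = 48.
Column 1: 43 + 38 + ? = 99, so (1,1) = 18.
From column 2, 99 − (33 + 13) gives (1,2) = 53.

53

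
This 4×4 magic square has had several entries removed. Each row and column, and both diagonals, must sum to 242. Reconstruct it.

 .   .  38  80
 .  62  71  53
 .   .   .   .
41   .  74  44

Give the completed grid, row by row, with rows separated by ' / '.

Row 2 needs 242; the known cells sum to 186, so (2,1) = 56.
From row 4, 242 − (41 + 74 + 44) gives (4,2) = 83.
The remaining cell in column 3 is (3,3) = 242 − 183 = 59.
Column 4 must total 242; the given cells sum to 177, so (3,4) = 65.
Main diagonal must total 242; the given cells sum to 165, so (1,1) = 77.
From anti-diagonal, 242 − (80 + 71 + 41) gives (3,2) = 50.
From row 1, 242 − (77 + 38 + 80) gives (1,2) = 47.
The remaining cell in row 3 is (3,1) = 242 − 174 = 68.

77 47 38 80 / 56 62 71 53 / 68 50 59 65 / 41 83 74 44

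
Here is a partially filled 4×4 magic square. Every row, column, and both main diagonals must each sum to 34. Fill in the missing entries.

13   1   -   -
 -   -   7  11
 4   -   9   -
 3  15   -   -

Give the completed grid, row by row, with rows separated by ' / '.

Column 1 must total 34; the given cells sum to 20, so (2,1) = 14.
From row 2, 34 − (14 + 7 + 11) gives (2,2) = 2.
Using column 2: 1 + 2 + 15 + ? → (3,2) = 34 − 18 = 16.
Using main diagonal: 13 + 2 + 9 + ? → (4,4) = 34 − 24 = 10.
Anti-diagonal must total 34; the given cells sum to 26, so (1,4) = 8.
Using row 1: 13 + 1 + 8 + ? → (1,3) = 34 − 22 = 12.
Row 3 needs 34; the known cells sum to 29, so (3,4) = 5.
Row 4: 3 + 15 + 10 + ? = 34, so (4,3) = 6.

13 1 12 8 / 14 2 7 11 / 4 16 9 5 / 3 15 6 10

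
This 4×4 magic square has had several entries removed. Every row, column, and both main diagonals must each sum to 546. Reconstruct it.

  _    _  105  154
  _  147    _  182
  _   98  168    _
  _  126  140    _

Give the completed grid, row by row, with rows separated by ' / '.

112 175 105 154 / 84 147 133 182 / 189 98 168 91 / 161 126 140 119

From column 2, 546 − (147 + 98 + 126) gives (1,2) = 175.
From column 3, 546 − (105 + 168 + 140) gives (2,3) = 133.
From anti-diagonal, 546 − (154 + 133 + 98) gives (4,1) = 161.
From row 1, 546 − (175 + 105 + 154) gives (1,1) = 112.
Row 2 needs 546; the known cells sum to 462, so (2,1) = 84.
Row 4 must total 546; the given cells sum to 427, so (4,4) = 119.
Column 1: 112 + 84 + 161 + ? = 546, so (3,1) = 189.
From column 4, 546 − (154 + 182 + 119) gives (3,4) = 91.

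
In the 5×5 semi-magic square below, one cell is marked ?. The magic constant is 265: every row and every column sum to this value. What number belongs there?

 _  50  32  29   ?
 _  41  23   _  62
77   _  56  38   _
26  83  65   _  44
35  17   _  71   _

Row 4 must total 265; the given cells sum to 218, so (4,4) = 47.
Using column 2: 50 + 41 + 83 + 17 + ? → (3,2) = 265 − 191 = 74.
From column 3, 265 − (32 + 23 + 56 + 65) gives (5,3) = 89.
Using column 4: 29 + 38 + 47 + 71 + ? → (2,4) = 265 − 185 = 80.
The remaining cell in row 2 is (2,1) = 265 − 206 = 59.
Row 3 needs 265; the known cells sum to 245, so (3,5) = 20.
Row 5 needs 265; the known cells sum to 212, so (5,5) = 53.
Column 1 must total 265; the given cells sum to 197, so (1,1) = 68.
The remaining cell in column 5 is (1,5) = 265 − 179 = 86.

86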